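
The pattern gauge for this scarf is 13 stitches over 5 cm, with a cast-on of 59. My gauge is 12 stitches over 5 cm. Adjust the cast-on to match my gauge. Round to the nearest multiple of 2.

Cast on 54 stitches.

Scale factor = 12 / 13 = 0.923.
59 × 12 / 13 = 54.46 sts.
→ 54 sts.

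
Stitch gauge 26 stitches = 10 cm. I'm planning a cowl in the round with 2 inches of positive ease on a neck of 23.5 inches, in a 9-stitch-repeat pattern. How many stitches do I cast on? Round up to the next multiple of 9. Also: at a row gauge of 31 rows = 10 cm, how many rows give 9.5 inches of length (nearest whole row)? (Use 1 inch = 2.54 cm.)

Finished = 23.5 + 2 = 25.5 inches.
25.5 inches × 2.54 = 64.77 cm.
26/10 = 2.6 sts per cm; 64.77 × 2.6 = 168.40 sts.
Next multiple of 9 → 171.
9.5 inches = 24.13 cm; × 3.1 = 74.80 → 75 rows.

Cast on 171 stitches; work 75 rows.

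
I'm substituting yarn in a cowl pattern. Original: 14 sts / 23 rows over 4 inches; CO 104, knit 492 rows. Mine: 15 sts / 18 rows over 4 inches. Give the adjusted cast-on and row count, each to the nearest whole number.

Cast on 111 stitches; work 385 rows.

Stitches: 104 × 15/14 = 111.43 → 111.
Rows: 492 × 18/23 = 385.04 → 385.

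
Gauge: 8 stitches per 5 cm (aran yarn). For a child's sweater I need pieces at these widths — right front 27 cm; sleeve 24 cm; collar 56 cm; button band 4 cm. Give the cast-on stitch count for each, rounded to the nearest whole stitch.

right front 43; sleeve 38; collar 90; button band 6.

Rate = 8/5 = 1.6 sts per cm.
right front: 27 × 1.6 = 43.20 → 43.
sleeve: 24 × 1.6 = 38.40 → 38.
collar: 56 × 1.6 = 89.60 → 90.
button band: 4 × 1.6 = 6.40 → 6.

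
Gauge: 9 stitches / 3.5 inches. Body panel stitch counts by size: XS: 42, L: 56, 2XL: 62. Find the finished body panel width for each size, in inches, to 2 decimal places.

XS 16.33 inches; L 21.78 inches; 2XL 24.11 inches.

9/3.5 = 2.571 sts per in.
XS: 42 / 2.571 = 16.333 → 16.33 in.
L: 56 / 2.571 = 21.778 → 21.78 in.
2XL: 62 / 2.571 = 24.111 → 24.11 in.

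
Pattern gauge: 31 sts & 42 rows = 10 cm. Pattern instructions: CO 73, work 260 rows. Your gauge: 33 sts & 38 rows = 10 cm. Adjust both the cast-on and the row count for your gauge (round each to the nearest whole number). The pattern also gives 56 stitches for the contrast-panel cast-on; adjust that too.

Stitches: 73 × 33/31 = 77.71 → 78.
Rows: 260 × 38/42 = 235.24 → 235.
contrast-panel cast-on: 56 × 33/31 = 59.61 → 60.

Cast on 78 stitches; work 235 rows; contrast-panel cast-on 60 stitches.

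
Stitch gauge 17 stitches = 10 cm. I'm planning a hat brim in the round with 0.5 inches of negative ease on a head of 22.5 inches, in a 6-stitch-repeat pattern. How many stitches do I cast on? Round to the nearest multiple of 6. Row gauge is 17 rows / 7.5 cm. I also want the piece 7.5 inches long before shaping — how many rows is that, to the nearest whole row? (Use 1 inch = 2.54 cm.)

Finished = 22.5 − 0.5 = 22 inches.
22 inches × 2.54 = 55.88 cm.
17/10 = 1.7 sts per cm; 55.88 × 1.7 = 95.00 sts.
Nearest multiple of 6 → 96.
7.5 inches = 19.05 cm; × 2.267 = 43.18 → 43 rows.

Cast on 96 stitches; work 43 rows.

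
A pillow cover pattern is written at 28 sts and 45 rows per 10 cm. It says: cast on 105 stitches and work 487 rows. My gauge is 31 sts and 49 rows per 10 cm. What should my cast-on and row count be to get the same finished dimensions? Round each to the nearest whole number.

Cast on 116 stitches; work 530 rows.

Stitches: 105 × 31/28 = 116.25 → 116.
Rows: 487 × 49/45 = 530.29 → 530.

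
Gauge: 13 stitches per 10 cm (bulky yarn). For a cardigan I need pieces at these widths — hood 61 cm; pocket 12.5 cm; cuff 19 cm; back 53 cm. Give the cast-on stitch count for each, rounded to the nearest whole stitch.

hood 79; pocket 16; cuff 25; back 69.

Rate = 13/10 = 1.3 sts per cm.
hood: 61 × 1.3 = 79.30 → 79.
pocket: 12.5 × 1.3 = 16.25 → 16.
cuff: 19 × 1.3 = 24.70 → 25.
back: 53 × 1.3 = 68.90 → 69.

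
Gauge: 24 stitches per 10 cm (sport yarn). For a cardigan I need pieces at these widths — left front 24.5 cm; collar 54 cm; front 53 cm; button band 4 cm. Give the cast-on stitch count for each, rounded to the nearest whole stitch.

Rate = 24/10 = 2.4 sts per cm.
left front: 24.5 × 2.4 = 58.80 → 59.
collar: 54 × 2.4 = 129.60 → 130.
front: 53 × 2.4 = 127.20 → 127.
button band: 4 × 2.4 = 9.60 → 10.

left front 59; collar 130; front 127; button band 10.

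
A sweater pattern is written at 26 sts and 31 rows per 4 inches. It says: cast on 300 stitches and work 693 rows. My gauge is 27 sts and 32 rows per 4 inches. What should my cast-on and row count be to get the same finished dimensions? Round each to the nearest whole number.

Cast on 312 stitches; work 715 rows.

Stitches: 300 × 27/26 = 311.54 → 312.
Rows: 693 × 32/31 = 715.35 → 715.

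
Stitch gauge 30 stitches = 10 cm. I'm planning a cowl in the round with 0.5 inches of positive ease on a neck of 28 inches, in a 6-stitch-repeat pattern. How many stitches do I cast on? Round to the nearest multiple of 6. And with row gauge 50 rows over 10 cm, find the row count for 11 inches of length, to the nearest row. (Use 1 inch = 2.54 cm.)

Cast on 216 stitches; work 140 rows.

Finished = 28 + 0.5 = 28.5 inches.
28.5 inches × 2.54 = 72.39 cm.
30/10 = 3 sts per cm; 72.39 × 3 = 217.17 sts.
Nearest multiple of 6 → 216.
11 inches = 27.94 cm; × 5 = 139.70 → 140 rows.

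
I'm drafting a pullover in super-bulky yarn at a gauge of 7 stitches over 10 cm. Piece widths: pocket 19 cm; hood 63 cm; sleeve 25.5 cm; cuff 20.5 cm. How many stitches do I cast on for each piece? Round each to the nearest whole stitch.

Rate = 7/10 = 0.7 sts per cm.
pocket: 19 × 0.7 = 13.30 → 13.
hood: 63 × 0.7 = 44.10 → 44.
sleeve: 25.5 × 0.7 = 17.85 → 18.
cuff: 20.5 × 0.7 = 14.35 → 14.

pocket 13; hood 44; sleeve 18; cuff 14.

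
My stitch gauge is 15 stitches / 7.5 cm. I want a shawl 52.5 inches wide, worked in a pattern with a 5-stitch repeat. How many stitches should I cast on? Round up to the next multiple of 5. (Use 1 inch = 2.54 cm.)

CO 270 sts.

52.5 in = 52.5 × 2.54 = 133.35 cm.
15 / 7.5 = 2 sts/cm.
133.35 × 2 = 266.70 sts.
→ 270.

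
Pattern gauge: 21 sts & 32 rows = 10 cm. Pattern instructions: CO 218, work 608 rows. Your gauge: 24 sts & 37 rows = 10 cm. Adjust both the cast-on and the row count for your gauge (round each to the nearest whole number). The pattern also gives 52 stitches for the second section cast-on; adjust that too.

Stitches: 218 × 24/21 = 249.14 → 249.
Rows: 608 × 37/32 = 703.00 → 703.
second section cast-on: 52 × 24/21 = 59.43 → 59.

Cast on 249 stitches; work 703 rows; second section cast-on 59 stitches.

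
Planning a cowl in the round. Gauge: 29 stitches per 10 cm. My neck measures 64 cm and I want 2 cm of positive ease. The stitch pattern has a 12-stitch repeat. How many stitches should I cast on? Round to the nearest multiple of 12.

192 stitches.

Finished = 64 + 2 = 66 cm.
29 / 10 = 2.9 sts/cm.
66 × 2.9 = 191.40 sts.
Nearest multiple of 12: 192.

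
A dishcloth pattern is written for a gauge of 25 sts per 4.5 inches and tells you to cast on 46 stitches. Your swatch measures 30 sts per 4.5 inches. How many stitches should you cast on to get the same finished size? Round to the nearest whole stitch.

Scale factor = 30 / 25 = 1.200.
46 × 30 / 25 = 55.20 sts.
→ 55 sts.

Cast on 55 stitches.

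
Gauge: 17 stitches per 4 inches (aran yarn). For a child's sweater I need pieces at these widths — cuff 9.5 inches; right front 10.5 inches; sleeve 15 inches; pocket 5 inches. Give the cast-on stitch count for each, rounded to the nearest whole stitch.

Rate = 17/4 = 4.25 sts per in.
cuff: 9.5 × 4.25 = 40.38 → 40.
right front: 10.5 × 4.25 = 44.62 → 45.
sleeve: 15 × 4.25 = 63.75 → 64.
pocket: 5 × 4.25 = 21.25 → 21.

cuff 40; right front 45; sleeve 64; pocket 21.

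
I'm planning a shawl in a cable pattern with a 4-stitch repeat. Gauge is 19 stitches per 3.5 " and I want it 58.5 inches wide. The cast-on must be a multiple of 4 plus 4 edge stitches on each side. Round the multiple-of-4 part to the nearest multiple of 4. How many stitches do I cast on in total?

19 / 3.5 = 5.429 sts per inch.
58.5 × 5.429 = 317.57 sts.
Less 8 edge sts → 309.57 for the repeat.
Nearest multiple of 4: 308.
Add back 8 edge sts → 316.

Cast on 316 stitches.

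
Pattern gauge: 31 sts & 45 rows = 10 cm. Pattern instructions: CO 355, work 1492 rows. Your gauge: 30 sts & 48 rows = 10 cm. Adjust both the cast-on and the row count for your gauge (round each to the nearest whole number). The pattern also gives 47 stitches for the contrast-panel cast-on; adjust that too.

Stitches: 355 × 30/31 = 343.55 → 344.
Rows: 1492 × 48/45 = 1591.47 → 1591.
contrast-panel cast-on: 47 × 30/31 = 45.48 → 45.

Cast on 344 stitches; work 1591 rows; contrast-panel cast-on 45 stitches.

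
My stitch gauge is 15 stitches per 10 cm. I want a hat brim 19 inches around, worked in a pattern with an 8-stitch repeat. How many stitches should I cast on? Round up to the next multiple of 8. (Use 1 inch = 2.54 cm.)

Cast on 80 stitches.

19 in = 19 × 2.54 = 48.26 cm.
15 / 10 = 1.5 sts/cm.
48.26 × 1.5 = 72.39 sts.
→ 80.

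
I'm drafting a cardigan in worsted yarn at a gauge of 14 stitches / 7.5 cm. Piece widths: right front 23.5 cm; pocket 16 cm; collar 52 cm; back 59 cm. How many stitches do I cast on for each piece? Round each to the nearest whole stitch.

Rate = 14/7.5 = 1.867 sts per cm.
right front: 23.5 × 1.867 = 43.87 → 44.
pocket: 16 × 1.867 = 29.87 → 30.
collar: 52 × 1.867 = 97.07 → 97.
back: 59 × 1.867 = 110.13 → 110.

right front 44; pocket 30; collar 97; back 110.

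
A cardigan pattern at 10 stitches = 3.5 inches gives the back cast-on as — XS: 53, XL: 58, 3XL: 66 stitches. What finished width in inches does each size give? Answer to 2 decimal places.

10/3.5 = 2.857 sts per in.
XS: 53 / 2.857 = 18.550 → 18.55 in.
XL: 58 / 2.857 = 20.300 → 20.30 in.
3XL: 66 / 2.857 = 23.100 → 23.10 in.

XS 18.55 inches; XL 20.30 inches; 3XL 23.10 inches.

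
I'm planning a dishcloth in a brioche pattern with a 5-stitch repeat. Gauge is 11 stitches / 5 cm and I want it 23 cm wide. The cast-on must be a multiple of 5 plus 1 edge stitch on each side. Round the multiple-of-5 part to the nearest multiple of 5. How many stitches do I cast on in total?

11 / 5 = 2.2 sts per cm.
23 × 2.2 = 50.60 sts.
Less 2 edge sts → 48.60 for the repeat.
Nearest multiple of 5: 50.
Add back 2 edge sts → 52.

52 stitches.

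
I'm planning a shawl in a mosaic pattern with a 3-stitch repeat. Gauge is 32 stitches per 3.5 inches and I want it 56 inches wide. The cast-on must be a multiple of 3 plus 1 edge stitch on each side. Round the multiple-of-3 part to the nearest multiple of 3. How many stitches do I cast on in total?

512 stitches.

32 / 3.5 = 9.143 sts per inch.
56 × 9.143 = 512.00 sts.
Less 2 edge sts → 510.00 for the repeat.
Nearest multiple of 3: 510.
Add back 2 edge sts → 512.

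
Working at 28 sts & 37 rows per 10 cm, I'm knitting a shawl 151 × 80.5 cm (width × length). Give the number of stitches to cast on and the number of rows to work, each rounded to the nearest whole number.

Cast on 423 stitches and work 298 rows.

Stitch gauge = 28/10 = 2.8 sts/cm; 151 × 2.8 = 422.80 → 423 sts.
Row gauge = 37/10 = 3.7 rows/cm; 80.5 × 3.7 = 297.85 → 298 rows.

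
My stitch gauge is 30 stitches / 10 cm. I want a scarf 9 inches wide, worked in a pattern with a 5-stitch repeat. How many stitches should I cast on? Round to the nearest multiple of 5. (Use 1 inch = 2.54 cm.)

9 in = 9 × 2.54 = 22.86 cm.
30 / 10 = 3 sts/cm.
22.86 × 3 = 68.58 sts.
→ 70.

Cast on 70 stitches.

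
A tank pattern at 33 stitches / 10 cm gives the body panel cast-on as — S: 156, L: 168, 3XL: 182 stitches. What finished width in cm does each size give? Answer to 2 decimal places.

S 47.27 cm; L 50.91 cm; 3XL 55.15 cm.

33/10 = 3.3 sts per cm.
S: 156 / 3.3 = 47.273 → 47.27 cm.
L: 168 / 3.3 = 50.909 → 50.91 cm.
3XL: 182 / 3.3 = 55.152 → 55.15 cm.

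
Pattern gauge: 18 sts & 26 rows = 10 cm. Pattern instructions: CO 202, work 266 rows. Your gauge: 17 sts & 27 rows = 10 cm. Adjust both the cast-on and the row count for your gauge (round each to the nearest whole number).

Cast on 191 stitches; work 276 rows.

Stitches: 202 × 17/18 = 190.78 → 191.
Rows: 266 × 27/26 = 276.23 → 276.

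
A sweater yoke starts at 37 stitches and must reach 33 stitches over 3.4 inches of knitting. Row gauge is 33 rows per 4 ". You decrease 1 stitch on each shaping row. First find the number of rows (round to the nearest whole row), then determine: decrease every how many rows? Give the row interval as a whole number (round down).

Decrease every 7th row.

Rows = 3.4 × 8.25 = 28.1 → 28 rows.
Stitches to remove: 4 → 4 shaping rows (at 1 st each).
28 / 4 = 7.00 → every 7 rows.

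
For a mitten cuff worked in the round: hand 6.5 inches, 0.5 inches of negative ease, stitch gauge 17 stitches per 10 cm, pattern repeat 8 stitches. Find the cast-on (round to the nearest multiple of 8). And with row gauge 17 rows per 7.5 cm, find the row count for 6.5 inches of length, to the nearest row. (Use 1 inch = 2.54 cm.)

Finished = 6.5 − 0.5 = 6 inches.
6 inches × 2.54 = 15.24 cm.
17/10 = 1.7 sts per cm; 15.24 × 1.7 = 25.91 sts.
Nearest multiple of 8 → 24.
6.5 inches = 16.51 cm; × 2.267 = 37.42 → 37 rows.

Cast on 24 stitches; work 37 rows.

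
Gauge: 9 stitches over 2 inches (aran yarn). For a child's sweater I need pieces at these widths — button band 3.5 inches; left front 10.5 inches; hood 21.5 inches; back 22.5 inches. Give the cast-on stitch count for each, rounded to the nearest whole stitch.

Rate = 9/2 = 4.5 sts per in.
button band: 3.5 × 4.5 = 15.75 → 16.
left front: 10.5 × 4.5 = 47.25 → 47.
hood: 21.5 × 4.5 = 96.75 → 97.
back: 22.5 × 4.5 = 101.25 → 101.

button band 16; left front 47; hood 97; back 101.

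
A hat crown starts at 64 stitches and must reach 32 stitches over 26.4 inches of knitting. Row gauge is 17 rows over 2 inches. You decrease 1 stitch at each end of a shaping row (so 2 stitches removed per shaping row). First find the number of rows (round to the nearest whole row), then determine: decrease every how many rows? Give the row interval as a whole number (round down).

Rows = 26.4 × 8.5 = 224.4 → 224 rows.
Stitches to remove: 32 → 16 shaping rows (at 2 st each).
224 / 16 = 14.00 → every 14 rows.

Decrease every 14th row.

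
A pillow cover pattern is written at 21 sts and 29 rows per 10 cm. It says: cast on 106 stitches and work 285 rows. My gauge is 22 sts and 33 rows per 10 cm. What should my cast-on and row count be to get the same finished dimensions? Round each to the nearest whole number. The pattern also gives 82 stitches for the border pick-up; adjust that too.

Stitches: 106 × 22/21 = 111.05 → 111.
Rows: 285 × 33/29 = 324.31 → 324.
border pick-up: 82 × 22/21 = 85.90 → 86.

Cast on 111 stitches; work 324 rows; border pick-up 86 stitches.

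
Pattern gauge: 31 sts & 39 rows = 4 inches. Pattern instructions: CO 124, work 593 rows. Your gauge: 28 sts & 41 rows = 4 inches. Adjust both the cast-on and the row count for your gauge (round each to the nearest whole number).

Stitches: 124 × 28/31 = 112.00 → 112.
Rows: 593 × 41/39 = 623.41 → 623.

Cast on 112 stitches; work 623 rows.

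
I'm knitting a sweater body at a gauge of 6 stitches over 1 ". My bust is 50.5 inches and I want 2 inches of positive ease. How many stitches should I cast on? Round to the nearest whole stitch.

315 stitches.

Finished = 50.5 + 2 = 52.5 in.
6 / 1 = 6 sts per inch.
52.50 × 6 = 315.00 sts.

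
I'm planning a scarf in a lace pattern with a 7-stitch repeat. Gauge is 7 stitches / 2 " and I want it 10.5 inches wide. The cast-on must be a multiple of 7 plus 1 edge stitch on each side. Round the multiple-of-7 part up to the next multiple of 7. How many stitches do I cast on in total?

37 stitches.

7 / 2 = 3.5 sts per inch.
10.5 × 3.5 = 36.75 sts.
Less 2 edge sts → 34.75 for the repeat.
Next multiple of 7: 35.
Add back 2 edge sts → 37.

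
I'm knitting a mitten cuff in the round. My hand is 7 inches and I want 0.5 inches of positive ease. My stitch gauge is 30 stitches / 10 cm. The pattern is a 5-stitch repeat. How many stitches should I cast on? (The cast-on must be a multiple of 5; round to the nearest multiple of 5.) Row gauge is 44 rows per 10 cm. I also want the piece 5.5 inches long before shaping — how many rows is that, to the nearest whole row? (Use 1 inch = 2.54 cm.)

Cast on 55 stitches; work 61 rows.

Finished = 7 + 0.5 = 7.5 inches.
7.5 inches × 2.54 = 19.05 cm.
30/10 = 3 sts per cm; 19.05 × 3 = 57.15 sts.
Nearest multiple of 5 → 55.
5.5 inches = 13.97 cm; × 4.4 = 61.47 → 61 rows.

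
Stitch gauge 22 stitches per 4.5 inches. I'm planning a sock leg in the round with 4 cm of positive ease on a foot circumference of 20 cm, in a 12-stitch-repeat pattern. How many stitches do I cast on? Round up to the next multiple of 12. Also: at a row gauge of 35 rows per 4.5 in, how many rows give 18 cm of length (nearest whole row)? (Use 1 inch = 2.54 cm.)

Finished = 20 + 4 = 24 cm.
24 cm × 1/2.54 = 9.45 inches.
22/4.5 = 4.889 sts per in; 9.45 × 4.889 = 46.19 sts.
Next multiple of 12 → 48.
18 cm = 7.09 inches; × 7.778 = 55.12 → 55 rows.

Cast on 48 stitches; work 55 rows.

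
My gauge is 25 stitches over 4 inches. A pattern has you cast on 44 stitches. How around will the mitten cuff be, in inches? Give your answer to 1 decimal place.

7.0 inches.

25 stitches / 4 inch = 6.25 stitches per inch.
44 / 6.25 = 7.04 inches.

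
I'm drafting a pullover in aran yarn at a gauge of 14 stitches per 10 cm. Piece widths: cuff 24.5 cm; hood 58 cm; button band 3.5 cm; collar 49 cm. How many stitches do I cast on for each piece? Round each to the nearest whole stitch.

Rate = 14/10 = 1.4 sts per cm.
cuff: 24.5 × 1.4 = 34.30 → 34.
hood: 58 × 1.4 = 81.20 → 81.
button band: 3.5 × 1.4 = 4.90 → 5.
collar: 49 × 1.4 = 68.60 → 69.

cuff 34; hood 81; button band 5; collar 69.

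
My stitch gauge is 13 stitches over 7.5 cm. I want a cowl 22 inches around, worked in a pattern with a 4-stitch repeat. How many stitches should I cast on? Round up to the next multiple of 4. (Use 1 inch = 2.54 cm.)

22 in = 22 × 2.54 = 55.88 cm.
13 / 7.5 = 1.733 sts/cm.
55.88 × 1.733 = 96.86 sts.
→ 100.

100 stitches.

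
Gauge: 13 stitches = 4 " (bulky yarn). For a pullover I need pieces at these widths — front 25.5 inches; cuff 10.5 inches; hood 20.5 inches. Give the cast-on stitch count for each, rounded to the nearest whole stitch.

front 83; cuff 34; hood 67.

Rate = 13/4 = 3.25 sts per in.
front: 25.5 × 3.25 = 82.88 → 83.
cuff: 10.5 × 3.25 = 34.12 → 34.
hood: 20.5 × 3.25 = 66.62 → 67.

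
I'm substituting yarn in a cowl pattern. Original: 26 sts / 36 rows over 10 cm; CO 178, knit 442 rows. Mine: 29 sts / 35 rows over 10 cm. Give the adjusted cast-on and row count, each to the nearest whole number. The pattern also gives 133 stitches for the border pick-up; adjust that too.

Stitches: 178 × 29/26 = 198.54 → 199.
Rows: 442 × 35/36 = 429.72 → 430.
border pick-up: 133 × 29/26 = 148.35 → 148.

Cast on 199 stitches; work 430 rows; border pick-up 148 stitches.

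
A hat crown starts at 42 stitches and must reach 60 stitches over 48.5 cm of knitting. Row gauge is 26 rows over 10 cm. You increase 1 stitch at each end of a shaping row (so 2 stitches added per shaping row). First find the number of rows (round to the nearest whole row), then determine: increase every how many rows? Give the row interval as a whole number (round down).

Rows = 48.5 × 2.6 = 126.1 → 126 rows.
Stitches to add: 18 → 9 shaping rows (at 2 st each).
126 / 9 = 14.00 → every 14 rows.

Increase every 14th row.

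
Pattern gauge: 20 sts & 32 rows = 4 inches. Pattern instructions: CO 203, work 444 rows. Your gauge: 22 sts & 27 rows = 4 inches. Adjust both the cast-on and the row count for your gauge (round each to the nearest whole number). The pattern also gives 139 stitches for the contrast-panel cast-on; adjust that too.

Stitches: 203 × 22/20 = 223.30 → 223.
Rows: 444 × 27/32 = 374.62 → 375.
contrast-panel cast-on: 139 × 22/20 = 152.90 → 153.

Cast on 223 stitches; work 375 rows; contrast-panel cast-on 153 stitches.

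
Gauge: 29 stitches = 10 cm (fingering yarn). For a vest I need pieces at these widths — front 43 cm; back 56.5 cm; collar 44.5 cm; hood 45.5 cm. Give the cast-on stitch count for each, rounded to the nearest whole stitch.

front 125; back 164; collar 129; hood 132.

Rate = 29/10 = 2.9 sts per cm.
front: 43 × 2.9 = 124.70 → 125.
back: 56.5 × 2.9 = 163.85 → 164.
collar: 44.5 × 2.9 = 129.05 → 129.
hood: 45.5 × 2.9 = 131.95 → 132.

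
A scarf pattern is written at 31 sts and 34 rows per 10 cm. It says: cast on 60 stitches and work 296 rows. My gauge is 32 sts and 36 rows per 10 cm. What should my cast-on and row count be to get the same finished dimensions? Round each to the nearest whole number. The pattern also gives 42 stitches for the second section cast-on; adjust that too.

Cast on 62 stitches; work 313 rows; second section cast-on 43 stitches.

Stitches: 60 × 32/31 = 61.94 → 62.
Rows: 296 × 36/34 = 313.41 → 313.
second section cast-on: 42 × 32/31 = 43.35 → 43.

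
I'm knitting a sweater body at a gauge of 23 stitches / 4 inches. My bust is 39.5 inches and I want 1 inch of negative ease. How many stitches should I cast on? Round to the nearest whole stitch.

Finished = 39.5 − 1 = 38.5 in.
23 / 4 = 5.75 sts per inch.
38.50 × 5.75 = 221.38 sts.
→ 221 sts.

221 stitches.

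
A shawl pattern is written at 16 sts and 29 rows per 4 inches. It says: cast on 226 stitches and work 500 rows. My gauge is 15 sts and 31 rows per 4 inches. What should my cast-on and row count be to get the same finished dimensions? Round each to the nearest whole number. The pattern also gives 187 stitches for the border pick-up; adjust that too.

Stitches: 226 × 15/16 = 211.88 → 212.
Rows: 500 × 31/29 = 534.48 → 534.
border pick-up: 187 × 15/16 = 175.31 → 175.

Cast on 212 stitches; work 534 rows; border pick-up 175 stitches.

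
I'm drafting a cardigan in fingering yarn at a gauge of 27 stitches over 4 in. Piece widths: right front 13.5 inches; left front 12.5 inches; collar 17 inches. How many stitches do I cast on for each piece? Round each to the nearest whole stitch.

Rate = 27/4 = 6.75 sts per in.
right front: 13.5 × 6.75 = 91.12 → 91.
left front: 12.5 × 6.75 = 84.38 → 84.
collar: 17 × 6.75 = 114.75 → 115.

right front 91; left front 84; collar 115.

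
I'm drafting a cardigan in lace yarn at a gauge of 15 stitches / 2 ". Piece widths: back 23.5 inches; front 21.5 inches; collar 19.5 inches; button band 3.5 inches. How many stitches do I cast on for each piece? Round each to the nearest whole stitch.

Rate = 15/2 = 7.5 sts per in.
back: 23.5 × 7.5 = 176.25 → 176.
front: 21.5 × 7.5 = 161.25 → 161.
collar: 19.5 × 7.5 = 146.25 → 146.
button band: 3.5 × 7.5 = 26.25 → 26.

back 176; front 161; collar 146; button band 26.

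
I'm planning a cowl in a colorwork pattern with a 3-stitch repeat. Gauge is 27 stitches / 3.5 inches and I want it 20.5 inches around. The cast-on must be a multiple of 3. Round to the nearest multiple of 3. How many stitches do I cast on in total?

27 / 3.5 = 7.714 sts per inch.
20.5 × 7.714 = 158.14 sts.
Nearest multiple of 3: 159.

Cast on 159 stitches.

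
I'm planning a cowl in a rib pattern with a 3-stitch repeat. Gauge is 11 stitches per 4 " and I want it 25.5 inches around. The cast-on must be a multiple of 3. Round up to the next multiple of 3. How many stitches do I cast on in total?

11 / 4 = 2.75 sts per inch.
25.5 × 2.75 = 70.12 sts.
Next multiple of 3: 72.

CO 72 sts.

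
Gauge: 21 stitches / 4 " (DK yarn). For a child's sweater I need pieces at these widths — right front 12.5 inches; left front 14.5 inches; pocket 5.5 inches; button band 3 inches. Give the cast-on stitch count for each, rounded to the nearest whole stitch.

Rate = 21/4 = 5.25 sts per in.
right front: 12.5 × 5.25 = 65.62 → 66.
left front: 14.5 × 5.25 = 76.12 → 76.
pocket: 5.5 × 5.25 = 28.88 → 29.
button band: 3 × 5.25 = 15.75 → 16.

right front 66; left front 76; pocket 29; button band 16.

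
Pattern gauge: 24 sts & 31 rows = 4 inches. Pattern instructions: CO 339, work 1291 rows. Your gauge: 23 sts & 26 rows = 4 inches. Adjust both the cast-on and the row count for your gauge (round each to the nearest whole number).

Stitches: 339 × 23/24 = 324.88 → 325.
Rows: 1291 × 26/31 = 1082.77 → 1083.

Cast on 325 stitches; work 1083 rows.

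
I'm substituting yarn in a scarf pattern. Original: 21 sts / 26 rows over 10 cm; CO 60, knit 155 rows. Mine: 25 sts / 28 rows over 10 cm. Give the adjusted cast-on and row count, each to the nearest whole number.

Stitches: 60 × 25/21 = 71.43 → 71.
Rows: 155 × 28/26 = 166.92 → 167.

Cast on 71 stitches; work 167 rows.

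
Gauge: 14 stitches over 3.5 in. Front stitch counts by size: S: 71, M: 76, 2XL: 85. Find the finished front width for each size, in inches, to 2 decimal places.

S 17.75 inches; M 19.00 inches; 2XL 21.25 inches.

14/3.5 = 4 sts per in.
S: 71 / 4 = 17.750 → 17.75 in.
M: 76 / 4 = 19.000 → 19.00 in.
2XL: 85 / 4 = 21.250 → 21.25 in.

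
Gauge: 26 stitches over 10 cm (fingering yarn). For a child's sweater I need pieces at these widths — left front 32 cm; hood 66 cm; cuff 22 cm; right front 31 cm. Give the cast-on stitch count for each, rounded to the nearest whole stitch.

Rate = 26/10 = 2.6 sts per cm.
left front: 32 × 2.6 = 83.20 → 83.
hood: 66 × 2.6 = 171.60 → 172.
cuff: 22 × 2.6 = 57.20 → 57.
right front: 31 × 2.6 = 80.60 → 81.

left front 83; hood 172; cuff 57; right front 81.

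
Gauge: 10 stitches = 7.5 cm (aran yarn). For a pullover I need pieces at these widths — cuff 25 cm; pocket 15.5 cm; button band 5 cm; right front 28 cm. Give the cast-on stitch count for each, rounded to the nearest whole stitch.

Rate = 10/7.5 = 1.333 sts per cm.
cuff: 25 × 1.333 = 33.33 → 33.
pocket: 15.5 × 1.333 = 20.67 → 21.
button band: 5 × 1.333 = 6.67 → 7.
right front: 28 × 1.333 = 37.33 → 37.

cuff 33; pocket 21; button band 7; right front 37.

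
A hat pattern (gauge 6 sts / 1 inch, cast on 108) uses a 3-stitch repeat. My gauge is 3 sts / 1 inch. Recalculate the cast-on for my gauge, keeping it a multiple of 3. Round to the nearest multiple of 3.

108 × 3 / 6 = 54.00.
Nearest multiple of 3: 54.

54 stitches.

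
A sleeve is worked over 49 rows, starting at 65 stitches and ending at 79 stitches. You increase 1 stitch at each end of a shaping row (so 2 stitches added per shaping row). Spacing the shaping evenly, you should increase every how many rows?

Stitches to add: |79 − 65| = 14.
Shaping rows needed: 14 / 2 = 7.
49 rows / 7 = every 7 rows.

Increase every 7th row.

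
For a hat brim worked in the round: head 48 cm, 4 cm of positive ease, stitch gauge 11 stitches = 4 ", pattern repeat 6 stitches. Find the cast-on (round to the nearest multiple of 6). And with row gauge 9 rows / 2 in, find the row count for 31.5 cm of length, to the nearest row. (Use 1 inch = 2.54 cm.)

Cast on 54 stitches; work 56 rows.

Finished = 48 + 4 = 52 cm.
52 cm × 1/2.54 = 20.47 inches.
11/4 = 2.75 sts per in; 20.47 × 2.75 = 56.30 sts.
Nearest multiple of 6 → 54.
31.5 cm = 12.40 inches; × 4.5 = 55.81 → 56 rows.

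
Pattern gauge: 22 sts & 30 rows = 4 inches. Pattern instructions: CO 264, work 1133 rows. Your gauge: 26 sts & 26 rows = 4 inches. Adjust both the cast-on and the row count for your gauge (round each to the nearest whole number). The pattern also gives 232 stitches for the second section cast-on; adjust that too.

Stitches: 264 × 26/22 = 312.00 → 312.
Rows: 1133 × 26/30 = 981.93 → 982.
second section cast-on: 232 × 26/22 = 274.18 → 274.

Cast on 312 stitches; work 982 rows; second section cast-on 274 stitches.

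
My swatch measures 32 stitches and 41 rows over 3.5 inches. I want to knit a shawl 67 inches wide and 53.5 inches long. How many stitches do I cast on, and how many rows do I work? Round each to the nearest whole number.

Cast on 613 stitches and work 627 rows.

Stitch gauge = 32/3.5 = 9.143 sts/in; 67 × 9.143 = 612.57 → 613 sts.
Row gauge = 41/3.5 = 11.714 rows/in; 53.5 × 11.714 = 626.71 → 627 rows.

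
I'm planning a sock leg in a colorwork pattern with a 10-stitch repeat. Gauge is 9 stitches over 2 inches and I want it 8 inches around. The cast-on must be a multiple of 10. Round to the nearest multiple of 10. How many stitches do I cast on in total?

9 / 2 = 4.5 sts per inch.
8 × 4.5 = 36.00 sts.
Nearest multiple of 10: 40.

Cast on 40 stitches.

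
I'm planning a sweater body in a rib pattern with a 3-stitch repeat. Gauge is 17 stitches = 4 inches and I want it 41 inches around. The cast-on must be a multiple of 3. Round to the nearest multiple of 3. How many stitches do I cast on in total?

Cast on 174 stitches.

17 / 4 = 4.25 sts per inch.
41 × 4.25 = 174.25 sts.
Nearest multiple of 3: 174.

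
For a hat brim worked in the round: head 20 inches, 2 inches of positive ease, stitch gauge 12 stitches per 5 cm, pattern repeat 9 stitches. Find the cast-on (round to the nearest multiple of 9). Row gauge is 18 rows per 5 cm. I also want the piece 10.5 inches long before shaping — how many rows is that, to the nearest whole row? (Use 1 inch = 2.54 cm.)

Finished = 20 + 2 = 22 inches.
22 inches × 2.54 = 55.88 cm.
12/5 = 2.4 sts per cm; 55.88 × 2.4 = 134.11 sts.
Nearest multiple of 9 → 135.
10.5 inches = 26.67 cm; × 3.6 = 96.01 → 96 rows.

Cast on 135 stitches; work 96 rows.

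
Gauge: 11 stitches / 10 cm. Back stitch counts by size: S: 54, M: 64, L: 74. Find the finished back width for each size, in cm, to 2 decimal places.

S 49.09 cm; M 58.18 cm; L 67.27 cm.

11/10 = 1.1 sts per cm.
S: 54 / 1.1 = 49.091 → 49.09 cm.
M: 64 / 1.1 = 58.182 → 58.18 cm.
L: 74 / 1.1 = 67.273 → 67.27 cm.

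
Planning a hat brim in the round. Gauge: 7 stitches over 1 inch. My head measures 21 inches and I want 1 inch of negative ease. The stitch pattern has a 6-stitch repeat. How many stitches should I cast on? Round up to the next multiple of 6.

CO 144 sts.

Finished = 21 − 1 = 20 inches.
7 / 1 = 7 sts/in.
20 × 7 = 140.00 sts.
Next multiple of 6: 144.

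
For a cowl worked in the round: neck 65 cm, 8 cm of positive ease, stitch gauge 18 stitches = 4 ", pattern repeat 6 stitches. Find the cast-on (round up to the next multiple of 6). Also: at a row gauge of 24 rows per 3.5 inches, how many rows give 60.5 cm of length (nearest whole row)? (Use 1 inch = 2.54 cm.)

Cast on 132 stitches; work 163 rows.

Finished = 65 + 8 = 73 cm.
73 cm × 1/2.54 = 28.74 inches.
18/4 = 4.5 sts per in; 28.74 × 4.5 = 129.33 sts.
Next multiple of 6 → 132.
60.5 cm = 23.82 inches; × 6.857 = 163.33 → 163 rows.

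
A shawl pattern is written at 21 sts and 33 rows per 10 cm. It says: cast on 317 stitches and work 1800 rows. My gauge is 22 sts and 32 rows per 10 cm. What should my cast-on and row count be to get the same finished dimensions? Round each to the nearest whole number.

Cast on 332 stitches; work 1745 rows.

Stitches: 317 × 22/21 = 332.10 → 332.
Rows: 1800 × 32/33 = 1745.45 → 1745.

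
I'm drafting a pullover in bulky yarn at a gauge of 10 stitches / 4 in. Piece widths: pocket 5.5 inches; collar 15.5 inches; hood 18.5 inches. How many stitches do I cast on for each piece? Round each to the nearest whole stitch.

pocket 14; collar 39; hood 46.

Rate = 10/4 = 2.5 sts per in.
pocket: 5.5 × 2.5 = 13.75 → 14.
collar: 15.5 × 2.5 = 38.75 → 39.
hood: 18.5 × 2.5 = 46.25 → 46.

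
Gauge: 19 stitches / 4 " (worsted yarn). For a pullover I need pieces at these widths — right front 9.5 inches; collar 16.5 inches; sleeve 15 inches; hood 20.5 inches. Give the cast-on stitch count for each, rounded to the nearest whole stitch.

right front 45; collar 78; sleeve 71; hood 97.

Rate = 19/4 = 4.75 sts per in.
right front: 9.5 × 4.75 = 45.12 → 45.
collar: 16.5 × 4.75 = 78.38 → 78.
sleeve: 15 × 4.75 = 71.25 → 71.
hood: 20.5 × 4.75 = 97.38 → 97.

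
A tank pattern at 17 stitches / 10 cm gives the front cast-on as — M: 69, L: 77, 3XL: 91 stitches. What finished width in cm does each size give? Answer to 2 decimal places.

17/10 = 1.7 sts per cm.
M: 69 / 1.7 = 40.588 → 40.59 cm.
L: 77 / 1.7 = 45.294 → 45.29 cm.
3XL: 91 / 1.7 = 53.529 → 53.53 cm.

M 40.59 cm; L 45.29 cm; 3XL 53.53 cm.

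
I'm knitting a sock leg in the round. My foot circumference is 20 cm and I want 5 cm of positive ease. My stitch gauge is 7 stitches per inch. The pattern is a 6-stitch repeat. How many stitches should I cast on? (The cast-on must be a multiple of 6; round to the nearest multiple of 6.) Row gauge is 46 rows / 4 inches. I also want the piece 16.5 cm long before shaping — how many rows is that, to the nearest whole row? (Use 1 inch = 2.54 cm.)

Finished = 20 + 5 = 25 cm.
25 cm × 1/2.54 = 9.84 inches.
7/1 = 7 sts per in; 9.84 × 7 = 68.90 sts.
Nearest multiple of 6 → 66.
16.5 cm = 6.50 inches; × 11.5 = 74.70 → 75 rows.

Cast on 66 stitches; work 75 rows.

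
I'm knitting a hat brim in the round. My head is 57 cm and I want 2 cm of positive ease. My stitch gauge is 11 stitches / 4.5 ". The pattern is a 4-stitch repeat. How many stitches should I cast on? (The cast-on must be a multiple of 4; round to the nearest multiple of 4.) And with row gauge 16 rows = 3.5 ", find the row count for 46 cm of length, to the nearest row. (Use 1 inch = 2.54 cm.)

Cast on 56 stitches; work 83 rows.

Finished = 57 + 2 = 59 cm.
59 cm × 1/2.54 = 23.23 inches.
11/4.5 = 2.444 sts per in; 23.23 × 2.444 = 56.78 sts.
Nearest multiple of 4 → 56.
46 cm = 18.11 inches; × 4.571 = 82.79 → 83 rows.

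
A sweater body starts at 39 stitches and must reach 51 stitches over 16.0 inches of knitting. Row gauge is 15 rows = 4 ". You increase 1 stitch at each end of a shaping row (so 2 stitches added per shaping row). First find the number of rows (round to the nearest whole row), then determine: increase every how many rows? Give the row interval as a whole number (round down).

Increase every 10th row.

Rows = 16.0 × 3.75 = 60.0 → 60 rows.
Stitches to add: 12 → 6 shaping rows (at 2 st each).
60 / 6 = 10.00 → every 10 rows.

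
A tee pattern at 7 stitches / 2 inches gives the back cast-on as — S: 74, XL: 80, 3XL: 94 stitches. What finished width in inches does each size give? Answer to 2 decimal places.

7/2 = 3.5 sts per in.
S: 74 / 3.5 = 21.143 → 21.14 in.
XL: 80 / 3.5 = 22.857 → 22.86 in.
3XL: 94 / 3.5 = 26.857 → 26.86 in.

S 21.14 inches; XL 22.86 inches; 3XL 26.86 inches.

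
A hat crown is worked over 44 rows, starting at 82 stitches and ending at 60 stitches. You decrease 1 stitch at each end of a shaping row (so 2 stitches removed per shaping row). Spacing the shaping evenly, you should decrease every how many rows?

Stitches to remove: |60 − 82| = 22.
Shaping rows needed: 22 / 2 = 11.
44 rows / 11 = every 4 rows.

Decrease every 4th row.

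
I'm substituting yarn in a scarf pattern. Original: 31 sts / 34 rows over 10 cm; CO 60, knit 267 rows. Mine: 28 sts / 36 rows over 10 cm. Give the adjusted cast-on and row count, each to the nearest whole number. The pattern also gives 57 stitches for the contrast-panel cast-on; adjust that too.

Stitches: 60 × 28/31 = 54.19 → 54.
Rows: 267 × 36/34 = 282.71 → 283.
contrast-panel cast-on: 57 × 28/31 = 51.48 → 51.

Cast on 54 stitches; work 283 rows; contrast-panel cast-on 51 stitches.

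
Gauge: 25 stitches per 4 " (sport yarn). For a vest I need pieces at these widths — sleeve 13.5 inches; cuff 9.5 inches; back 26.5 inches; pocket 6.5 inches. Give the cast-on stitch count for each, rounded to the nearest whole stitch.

sleeve 84; cuff 59; back 166; pocket 41.

Rate = 25/4 = 6.25 sts per in.
sleeve: 13.5 × 6.25 = 84.38 → 84.
cuff: 9.5 × 6.25 = 59.38 → 59.
back: 26.5 × 6.25 = 165.62 → 166.
pocket: 6.5 × 6.25 = 40.62 → 41.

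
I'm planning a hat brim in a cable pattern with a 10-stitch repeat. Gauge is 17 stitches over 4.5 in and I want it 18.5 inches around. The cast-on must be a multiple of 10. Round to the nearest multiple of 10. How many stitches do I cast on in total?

17 / 4.5 = 3.778 sts per inch.
18.5 × 3.778 = 69.89 sts.
Nearest multiple of 10: 70.

CO 70 sts.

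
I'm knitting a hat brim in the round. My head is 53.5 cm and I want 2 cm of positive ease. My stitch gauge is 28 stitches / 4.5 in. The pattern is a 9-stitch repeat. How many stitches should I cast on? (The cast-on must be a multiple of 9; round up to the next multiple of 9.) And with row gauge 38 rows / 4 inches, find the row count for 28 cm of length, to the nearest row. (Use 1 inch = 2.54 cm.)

Cast on 144 stitches; work 105 rows.

Finished = 53.5 + 2 = 55.5 cm.
55.5 cm × 1/2.54 = 21.85 inches.
28/4.5 = 6.222 sts per in; 21.85 × 6.222 = 135.96 sts.
Next multiple of 9 → 144.
28 cm = 11.02 inches; × 9.5 = 104.72 → 105 rows.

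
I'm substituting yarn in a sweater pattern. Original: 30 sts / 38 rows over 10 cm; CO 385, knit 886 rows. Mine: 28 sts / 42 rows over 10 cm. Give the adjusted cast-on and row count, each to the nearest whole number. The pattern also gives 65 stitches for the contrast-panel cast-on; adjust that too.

Stitches: 385 × 28/30 = 359.33 → 359.
Rows: 886 × 42/38 = 979.26 → 979.
contrast-panel cast-on: 65 × 28/30 = 60.67 → 61.

Cast on 359 stitches; work 979 rows; contrast-panel cast-on 61 stitches.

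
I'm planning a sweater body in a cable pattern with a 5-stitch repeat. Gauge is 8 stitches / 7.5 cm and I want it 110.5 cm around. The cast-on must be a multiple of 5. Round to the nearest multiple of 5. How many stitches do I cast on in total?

8 / 7.5 = 1.067 sts per cm.
110.5 × 1.067 = 117.87 sts.
Nearest multiple of 5: 120.

Cast on 120 stitches.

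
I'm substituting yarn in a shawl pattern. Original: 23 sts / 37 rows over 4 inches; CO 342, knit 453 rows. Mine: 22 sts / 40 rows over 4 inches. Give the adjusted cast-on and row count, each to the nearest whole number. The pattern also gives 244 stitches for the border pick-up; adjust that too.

Stitches: 342 × 22/23 = 327.13 → 327.
Rows: 453 × 40/37 = 489.73 → 490.
border pick-up: 244 × 22/23 = 233.39 → 233.

Cast on 327 stitches; work 490 rows; border pick-up 233 stitches.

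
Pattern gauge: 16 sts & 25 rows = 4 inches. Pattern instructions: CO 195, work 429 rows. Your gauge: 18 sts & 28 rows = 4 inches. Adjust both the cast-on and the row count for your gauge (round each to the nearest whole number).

Cast on 219 stitches; work 480 rows.

Stitches: 195 × 18/16 = 219.38 → 219.
Rows: 429 × 28/25 = 480.48 → 480.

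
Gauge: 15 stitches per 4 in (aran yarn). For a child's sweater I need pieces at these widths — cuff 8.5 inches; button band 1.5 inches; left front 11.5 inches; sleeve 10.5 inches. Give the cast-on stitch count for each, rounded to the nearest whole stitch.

cuff 32; button band 6; left front 43; sleeve 39.

Rate = 15/4 = 3.75 sts per in.
cuff: 8.5 × 3.75 = 31.88 → 32.
button band: 1.5 × 3.75 = 5.62 → 6.
left front: 11.5 × 3.75 = 43.12 → 43.
sleeve: 10.5 × 3.75 = 39.38 → 39.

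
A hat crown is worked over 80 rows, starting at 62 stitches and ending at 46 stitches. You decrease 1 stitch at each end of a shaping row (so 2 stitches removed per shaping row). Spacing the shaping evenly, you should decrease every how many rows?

Stitches to remove: |46 − 62| = 16.
Shaping rows needed: 16 / 2 = 8.
80 rows / 8 = every 10 rows.

Decrease every 10th row.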